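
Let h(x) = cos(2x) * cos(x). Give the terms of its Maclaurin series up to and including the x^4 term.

41*x^4/24 - 5*x^2/2 + 1

Take the Cauchy product of the two expansions.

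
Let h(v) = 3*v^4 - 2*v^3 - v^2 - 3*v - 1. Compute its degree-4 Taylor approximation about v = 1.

3*(v - 1)^4 + 10*(v - 1)^3 + 11*(v - 1)^2 + (v - 1) - 4

Use the known series and substitute for the argument.
h(1) = -4
h′(1) = 1
h′′(1) = 22
h′′′(1) = 60
h^(4)(1) = 72
Then c_k = h^(k)(1)/k! gives each Taylor coefficient.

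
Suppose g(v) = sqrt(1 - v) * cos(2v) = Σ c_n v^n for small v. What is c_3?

15/16

Write out both Maclaurin series and multiply, keeping only the needed powers.
g(0) = 1
g′(0) = -1/2
g′′(0) = -17/4
g′′′(0) = 45/8
The Taylor polynomial is Σ g^(k)(0)/k! · v^k.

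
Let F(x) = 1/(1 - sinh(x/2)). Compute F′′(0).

Plug the Maclaurin series of the inner function into that of the outer and collect terms.
From the series, [x^2] F = 1/4; multiply by 2! = 2 to get 1/2.

1/2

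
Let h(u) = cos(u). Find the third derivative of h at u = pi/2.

1

From the series, [(u - pi/2)^3] h = 1/6; multiply by 3! = 6 to get 1.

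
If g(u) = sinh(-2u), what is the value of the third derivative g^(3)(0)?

From the series, [u^3] g = -4/3; multiply by 3! = 6 to get -8.

-8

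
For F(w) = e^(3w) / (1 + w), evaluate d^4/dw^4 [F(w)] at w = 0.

33

Multiply the two series term by term and collect like powers.
From the series, [w^4] F = 11/8; multiply by 4! = 24 to get 33.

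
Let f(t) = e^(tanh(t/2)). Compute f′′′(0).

Substitute the inner expansion into the outer series and collect powers.
From the series, [t^3] f = -1/48; multiply by 3! = 6 to get -1/8.

-1/8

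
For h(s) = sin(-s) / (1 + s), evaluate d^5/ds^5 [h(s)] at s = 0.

-101

Multiply the two series term by term and collect like powers.
From the series, [s^5] h = -101/120; multiply by 5! = 120 to get -101.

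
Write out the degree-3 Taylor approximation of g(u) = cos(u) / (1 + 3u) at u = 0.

Take the Cauchy product of the two expansions.
g(0) = 1
g′(0) = -3
g′′(0) = 17
g′′′(0) = -153

-51*u^3/2 + 17*u^2/2 - 3*u + 1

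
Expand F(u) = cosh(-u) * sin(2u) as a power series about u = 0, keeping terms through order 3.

Write out both Maclaurin series and multiply, keeping only the needed powers.

-u^3/3 + 2*u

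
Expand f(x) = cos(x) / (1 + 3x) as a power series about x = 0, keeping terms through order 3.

Multiply the two series term by term and collect like powers.
f(0) = 1
f′(0) = -3
f′′(0) = 17
f′′′(0) = -153

-51*x^3/2 + 17*x^2/2 - 3*x + 1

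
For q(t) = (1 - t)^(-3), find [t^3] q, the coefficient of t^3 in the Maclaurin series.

q(0) = 1
q′(0) = 3
q′′(0) = 12
q′′′(0) = 60
So c_3 = q′′′(0)/3! = 10.

10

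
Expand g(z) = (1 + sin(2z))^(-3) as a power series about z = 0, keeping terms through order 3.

-76*z^3 + 24*z^2 - 6*z + 1

Let u equal the inner series; expand the outer function in u and truncate.
[z^0] = 1;  [z^1] = -6;  [z^2] = 24;  [z^3] = -76.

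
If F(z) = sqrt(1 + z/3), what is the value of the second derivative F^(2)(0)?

The coefficient of z^2 in the expansion is -1/72, so F′′(0) = 2! * (-1/72) = -1/36.

-1/36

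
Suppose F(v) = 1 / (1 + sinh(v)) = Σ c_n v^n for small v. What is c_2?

Use the geometric series for the reciprocal, then substitute.
F(0) = 1
F′(0) = -1
F′′(0) = 2
The Taylor polynomial is Σ F^(k)(0)/k! · v^k.

1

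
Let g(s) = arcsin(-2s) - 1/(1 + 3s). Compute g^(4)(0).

Add the two expansions coefficient-wise.
From the series, [s^4] g = -81; multiply by 4! = 24 to get -1944.

-1944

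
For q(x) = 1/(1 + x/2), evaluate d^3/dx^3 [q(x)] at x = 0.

-3/4

Compute the successive derivatives at the expansion point and divide by k!.
From the series, [x^3] q = -1/8; multiply by 3! = 6 to get -3/4.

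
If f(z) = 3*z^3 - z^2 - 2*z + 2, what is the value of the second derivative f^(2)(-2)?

-38

Differentiate repeatedly and evaluate at the center.
From the series, [(z + 2)^2] f = -19; multiply by 2! = 2 to get -38.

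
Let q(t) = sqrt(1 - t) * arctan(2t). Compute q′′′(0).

-35/2

Write out both Maclaurin series and multiply, keeping only the needed powers.
The coefficient of t^3 in the expansion is -35/12, so q′′′(0) = 3! * (-35/12) = -35/2.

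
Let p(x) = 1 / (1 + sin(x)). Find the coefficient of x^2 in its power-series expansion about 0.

1

Use the geometric series for the reciprocal, then substitute.
[x^0] = 1;  [x^1] = -1;  [x^2] = 1.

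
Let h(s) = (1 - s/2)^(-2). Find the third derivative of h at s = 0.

From the series, [s^3] h = 1/2; multiply by 3! = 6 to get 3.

3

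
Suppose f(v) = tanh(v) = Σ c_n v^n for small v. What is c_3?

-1/3

Differentiate repeatedly and evaluate at the center.
So c_3 = f′′′(0)/3! = -1/3.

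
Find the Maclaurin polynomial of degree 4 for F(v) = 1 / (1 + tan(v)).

Write 1/(1+u) = 1 - u + u^2 - u^3 + ... and substitute the series for u.

5*v^4/3 - 4*v^3/3 + v^2 - v + 1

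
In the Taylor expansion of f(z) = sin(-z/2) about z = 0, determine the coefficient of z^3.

f(0) = 0
f′(0) = -1/2
f′′(0) = 0
f′′′(0) = 1/8

1/48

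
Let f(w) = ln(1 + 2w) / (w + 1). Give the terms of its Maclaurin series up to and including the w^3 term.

Multiply the numerator's expansion by the denominator's geometric series.
[w^0] = 0;  [w^1] = 2;  [w^2] = -4;  [w^3] = 20/3.

20*w^3/3 - 4*w^2 + 2*w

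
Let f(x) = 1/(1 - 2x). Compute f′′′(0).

Compute the successive derivatives at the expansion point and divide by k!.
The coefficient of x^3 in the expansion is 8, so f′′′(0) = 3! * (8) = 48.

48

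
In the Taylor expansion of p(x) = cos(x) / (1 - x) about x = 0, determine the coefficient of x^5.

Multiply the two series term by term and collect like powers.
p(0) = 1
p′(0) = 1
p′′(0) = 1
p′′′(0) = 3
p^(4)(0) = 13
p^(5)(0) = 65
The Taylor polynomial is Σ p^(k)(0)/k! · x^k.

13/24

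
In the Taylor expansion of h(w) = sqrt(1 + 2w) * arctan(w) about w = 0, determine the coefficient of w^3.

-5/6

Write out both Maclaurin series and multiply, keeping only the needed powers.
h(0) = 0
h′(0) = 1
h′′(0) = 2
h′′′(0) = -5
Dividing each by k! gives the coefficients c_0, ..., c_3.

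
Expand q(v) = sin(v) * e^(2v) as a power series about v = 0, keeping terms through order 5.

Multiply the two series term by term and collect like powers.
q(0) = 0
q′(0) = 1
q′′(0) = 4
q′′′(0) = 11
q^(4)(0) = 24
q^(5)(0) = 41

41*v^5/120 + v^4 + 11*v^3/6 + 2*v^2 + v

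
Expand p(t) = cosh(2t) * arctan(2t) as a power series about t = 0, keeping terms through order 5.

12*t^5/5 + 4*t^3/3 + 2*t

Write out both Maclaurin series and multiply, keeping only the needed powers.
p(0) = 0
p′(0) = 2
p′′(0) = 0
p′′′(0) = 8
p^(4)(0) = 0
p^(5)(0) = 288
The Taylor polynomial is Σ p^(k)(0)/k! · t^k.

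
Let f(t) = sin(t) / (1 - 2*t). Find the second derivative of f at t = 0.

Expand 1/(denominator) as a geometric series and multiply by the numerator's series.
From the series, [t^2] f = 2; multiply by 2! = 2 to get 4.

4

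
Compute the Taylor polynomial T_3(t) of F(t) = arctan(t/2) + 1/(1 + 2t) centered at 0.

-193*t^3/24 + 4*t^2 - 3*t/2 + 1

Combine the two series term by term.
[t^0] = 1;  [t^1] = -3/2;  [t^2] = 4;  [t^3] = -193/24.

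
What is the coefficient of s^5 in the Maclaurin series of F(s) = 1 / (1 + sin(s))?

Write 1/(1+u) = 1 - u + u^2 - u^3 + ... and substitute the series for u.
F(0) = 1
F′(0) = -1
F′′(0) = 2
F′′′(0) = -5
F^(4)(0) = 16
F^(5)(0) = -61

-61/120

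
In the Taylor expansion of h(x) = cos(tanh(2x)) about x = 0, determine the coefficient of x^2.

Let u equal the inner series; expand the outer function in u and truncate.
h(0) = 1
h′(0) = 0
h′′(0) = -4
Dividing each by k! gives the coefficients c_0, ..., c_2.

-2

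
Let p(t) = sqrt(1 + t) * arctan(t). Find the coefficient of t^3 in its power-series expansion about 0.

-11/24

Multiply the two series term by term and collect like powers.
p(0) = 0
p′(0) = 1
p′′(0) = 1
p′′′(0) = -11/4
The Taylor polynomial is Σ p^(k)(0)/k! · t^k.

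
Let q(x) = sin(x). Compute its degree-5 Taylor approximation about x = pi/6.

sqrt(3)*(x - pi/6)^5/240 + (x - pi/6)^4/48 - sqrt(3)*(x - pi/6)^3/12 - (x - pi/6)^2/4 + sqrt(3)*(x - pi/6)/2 + 1/2

Use the known series and substitute for the argument.
[(x - pi/6)^0] = 1/2;  [(x - pi/6)^1] = sqrt(3)/2;  [(x - pi/6)^2] = -1/4;  [(x - pi/6)^3] = -sqrt(3)/12;  [(x - pi/6)^4] = 1/48;  [(x - pi/6)^5] = sqrt(3)/240.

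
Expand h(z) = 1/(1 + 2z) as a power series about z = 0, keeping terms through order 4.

16*z^4 - 8*z^3 + 4*z^2 - 2*z + 1

[z^0] = 1;  [z^1] = -2;  [z^2] = 4;  [z^3] = -8;  [z^4] = 16.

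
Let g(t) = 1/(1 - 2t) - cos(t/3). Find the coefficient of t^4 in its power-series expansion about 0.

Expand each term separately and add.
g(0) = 0
g′(0) = 2
g′′(0) = 73/9
g′′′(0) = 48
g^(4)(0) = 31103/81
So c_4 = g^(4)(0)/4! = 31103/1944.

31103/1944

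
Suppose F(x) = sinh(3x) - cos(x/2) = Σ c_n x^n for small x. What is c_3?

9/2

Combine the two series term by term.
F(0) = -1
F′(0) = 3
F′′(0) = 1/4
F′′′(0) = 27
So c_3 = F′′′(0)/3! = 9/2.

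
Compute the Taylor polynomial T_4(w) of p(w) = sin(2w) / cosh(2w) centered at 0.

Divide the numerator series by the denominator series (power-series long division).

-16*w^3/3 + 2*w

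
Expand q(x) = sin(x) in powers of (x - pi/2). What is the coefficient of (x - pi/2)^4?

Differentiate repeatedly and evaluate at the center.
q(pi/2) = 1
q′(pi/2) = 0
q′′(pi/2) = -1
q′′′(pi/2) = 0
q^(4)(pi/2) = 1
The Taylor polynomial is Σ q^(k)(pi/2)/k! · (x - pi/2)^k.

1/24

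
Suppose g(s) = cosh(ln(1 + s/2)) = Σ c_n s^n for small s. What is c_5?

Compose series: expand the inner function first, then feed it into the outer expansion.

-1/64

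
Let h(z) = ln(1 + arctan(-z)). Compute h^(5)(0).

Plug the Maclaurin series of the inner function into that of the outer and collect terms.
From the series, [z^5] h = -1/15; multiply by 5! = 120 to get -8.

-8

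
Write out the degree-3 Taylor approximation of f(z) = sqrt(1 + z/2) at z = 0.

z^3/128 - z^2/32 + z/4 + 1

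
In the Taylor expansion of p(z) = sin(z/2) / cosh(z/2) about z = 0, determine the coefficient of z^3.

Invert the denominator's series and multiply.
p(0) = 0
p′(0) = 1/2
p′′(0) = 0
p′′′(0) = -1/2
Then c_k = p^(k)(0)/k! gives each Taylor coefficient.

-1/12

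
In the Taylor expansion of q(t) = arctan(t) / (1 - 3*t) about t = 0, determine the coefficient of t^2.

Expand 1/(denominator) as a geometric series and multiply by the numerator's series.

3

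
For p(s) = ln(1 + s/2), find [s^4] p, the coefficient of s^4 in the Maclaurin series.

Use the known series and substitute for the argument.
[s^0] = 0;  [s^1] = 1/2;  [s^2] = -1/8;  [s^3] = 1/24;  [s^4] = -1/64.

-1/64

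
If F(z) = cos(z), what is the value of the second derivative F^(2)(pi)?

1

The coefficient of (z - pi)^2 in the expansion is 1/2, so F′′(pi) = 2! * (1/2) = 1.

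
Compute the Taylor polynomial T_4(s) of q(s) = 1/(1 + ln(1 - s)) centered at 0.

Substitute the inner expansion into the outer series and collect powers.
q(0) = 1
q′(0) = 1
q′′(0) = 3
q′′′(0) = 14
q^(4)(0) = 88

11*s^4/3 + 7*s^3/3 + 3*s^2/2 + s + 1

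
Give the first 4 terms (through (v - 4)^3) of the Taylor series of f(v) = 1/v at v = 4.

-(v - 4)^3/256 + (v - 4)^2/64 - (v - 4)/16 + 1/4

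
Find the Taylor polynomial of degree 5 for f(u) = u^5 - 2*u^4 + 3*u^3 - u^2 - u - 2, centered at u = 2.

(u - 2)^5 + 8*(u - 2)^4 + 27*(u - 2)^3 + 49*(u - 2)^2 + 47*(u - 2) + 16

f(2) = 16
f′(2) = 47
f′′(2) = 98
f′′′(2) = 162
f^(4)(2) = 192
f^(5)(2) = 120
The Taylor polynomial is Σ f^(k)(2)/k! · (u - 2)^k.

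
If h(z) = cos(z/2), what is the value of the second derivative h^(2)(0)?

The coefficient of z^2 in the expansion is -1/8, so h′′(0) = 2! * (-1/8) = -1/4.

-1/4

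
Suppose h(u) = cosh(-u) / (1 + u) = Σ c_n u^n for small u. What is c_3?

Multiply the two series term by term and collect like powers.
h(0) = 1
h′(0) = -1
h′′(0) = 3
h′′′(0) = -9

-3/2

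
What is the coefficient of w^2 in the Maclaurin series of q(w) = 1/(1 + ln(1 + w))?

3/2

Substitute the inner expansion into the outer series and collect powers.
q(0) = 1
q′(0) = -1
q′′(0) = 3
Then c_k = q^(k)(0)/k! gives each Taylor coefficient.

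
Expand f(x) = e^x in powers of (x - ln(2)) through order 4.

(x - ln(2))^4/12 + (x - ln(2))^3/3 + (x - ln(2))^2 + 2*(x - ln(2)) + 2

Use the known series and substitute for the argument.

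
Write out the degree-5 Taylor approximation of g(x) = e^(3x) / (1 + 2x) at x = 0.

Expand each factor separately, then convolve coefficients.
[x^0] = 1;  [x^1] = 1;  [x^2] = 5/2;  [x^3] = -1/2;  [x^4] = 35/8;  [x^5] = -269/40.

-269*x^5/40 + 35*x^4/8 - x^3/2 + 5*x^2/2 + x + 1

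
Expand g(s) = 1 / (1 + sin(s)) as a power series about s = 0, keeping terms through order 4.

2*s^4/3 - 5*s^3/6 + s^2 - s + 1

Use the geometric series for the reciprocal, then substitute.
[s^0] = 1;  [s^1] = -1;  [s^2] = 1;  [s^3] = -5/6;  [s^4] = 2/3.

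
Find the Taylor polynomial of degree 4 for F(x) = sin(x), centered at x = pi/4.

F(pi/4) = sqrt(2)/2
F′(pi/4) = sqrt(2)/2
F′′(pi/4) = -sqrt(2)/2
F′′′(pi/4) = -sqrt(2)/2
F^(4)(pi/4) = sqrt(2)/2
Then c_k = F^(k)(pi/4)/k! gives each Taylor coefficient.

sqrt(2)*(x - pi/4)^4/48 - sqrt(2)*(x - pi/4)^3/12 - sqrt(2)*(x - pi/4)^2/4 + sqrt(2)*(x - pi/4)/2 + sqrt(2)/2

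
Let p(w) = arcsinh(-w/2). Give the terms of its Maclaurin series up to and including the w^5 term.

p(0) = 0
p′(0) = -1/2
p′′(0) = 0
p′′′(0) = 1/8
p^(4)(0) = 0
p^(5)(0) = -9/32

-3*w^5/1280 + w^3/48 - w/2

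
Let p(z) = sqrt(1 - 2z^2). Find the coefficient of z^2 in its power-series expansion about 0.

Compute the successive derivatives at the expansion point and divide by k!.
[z^0] = 1;  [z^1] = 0;  [z^2] = -1.
So c_2 = p′′(0)/2! = -1.

-1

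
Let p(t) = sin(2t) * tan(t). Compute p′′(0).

4

Take the Cauchy product of the two expansions.
From the series, [t^2] p = 2; multiply by 2! = 2 to get 4.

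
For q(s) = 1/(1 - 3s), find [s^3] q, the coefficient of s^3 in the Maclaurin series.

27

q(0) = 1
q′(0) = 3
q′′(0) = 18
q′′′(0) = 162
Dividing each by k! gives the coefficients c_0, ..., c_3.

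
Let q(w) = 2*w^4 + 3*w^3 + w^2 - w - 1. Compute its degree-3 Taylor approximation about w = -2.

q(-2) = 13
q′(-2) = -33
q′′(-2) = 62
q′′′(-2) = -78

-13*(w + 2)^3 + 31*(w + 2)^2 - 33*(w + 2) + 13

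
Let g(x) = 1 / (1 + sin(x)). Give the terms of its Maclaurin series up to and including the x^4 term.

2*x^4/3 - 5*x^3/6 + x^2 - x + 1

Write 1/(1+u) = 1 - u + u^2 - u^3 + ... and substitute the series for u.
[x^0] = 1;  [x^1] = -1;  [x^2] = 1;  [x^3] = -5/6;  [x^4] = 2/3.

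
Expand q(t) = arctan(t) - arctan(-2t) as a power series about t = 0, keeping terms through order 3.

Combine the two series term by term.
q(0) = 0
q′(0) = 3
q′′(0) = 0
q′′′(0) = -18
Dividing each by k! gives the coefficients c_0, ..., c_3.

-3*t^3 + 3*t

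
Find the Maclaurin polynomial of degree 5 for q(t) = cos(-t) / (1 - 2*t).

Expand 1/(denominator) as a geometric series and multiply by the numerator's series.
q(0) = 1
q′(0) = 2
q′′(0) = 7
q′′′(0) = 42
q^(4)(0) = 337
q^(5)(0) = 3370
Then c_k = q^(k)(0)/k! gives each Taylor coefficient.

337*t^5/12 + 337*t^4/24 + 7*t^3 + 7*t^2/2 + 2*t + 1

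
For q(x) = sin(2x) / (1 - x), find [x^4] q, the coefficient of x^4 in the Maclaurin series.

2/3

Use 1/(1 - r) = Σ r^k on the denominator, then take the Cauchy product.
q(0) = 0
q′(0) = 2
q′′(0) = 4
q′′′(0) = 4
q^(4)(0) = 16
Then c_k = q^(k)(0)/k! gives each Taylor coefficient.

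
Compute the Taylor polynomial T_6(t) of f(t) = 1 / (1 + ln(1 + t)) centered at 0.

Write 1/(1+u) = 1 - u + u^2 - u^3 + ... and substitute the series for u.
[t^0] = 1;  [t^1] = -1;  [t^2] = 3/2;  [t^3] = -7/3;  [t^4] = 11/3;  [t^5] = -347/60;  [t^6] = 3289/360.

3289*t^6/360 - 347*t^5/60 + 11*t^4/3 - 7*t^3/3 + 3*t^2/2 - t + 1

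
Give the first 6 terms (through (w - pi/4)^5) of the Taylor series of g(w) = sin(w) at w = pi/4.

sqrt(2)*(w - pi/4)^5/240 + sqrt(2)*(w - pi/4)^4/48 - sqrt(2)*(w - pi/4)^3/12 - sqrt(2)*(w - pi/4)^2/4 + sqrt(2)*(w - pi/4)/2 + sqrt(2)/2

[(w - pi/4)^0] = sqrt(2)/2;  [(w - pi/4)^1] = sqrt(2)/2;  [(w - pi/4)^2] = -sqrt(2)/4;  [(w - pi/4)^3] = -sqrt(2)/12;  [(w - pi/4)^4] = sqrt(2)/48;  [(w - pi/4)^5] = sqrt(2)/240.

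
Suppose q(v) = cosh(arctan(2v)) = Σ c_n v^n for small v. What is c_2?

Compose series: expand the inner function first, then feed it into the outer expansion.

2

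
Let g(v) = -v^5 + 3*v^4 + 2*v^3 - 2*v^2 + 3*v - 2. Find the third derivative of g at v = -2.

Compute the successive derivatives at the expansion point and divide by k!.
The coefficient of (v + 2)^3 in the expansion is -62, so g′′′(-2) = 3! * (-62) = -372.

-372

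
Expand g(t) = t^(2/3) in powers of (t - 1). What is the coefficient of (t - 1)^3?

4/81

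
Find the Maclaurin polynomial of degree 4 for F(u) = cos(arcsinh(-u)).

5*u^4/24 - u^2/2 + 1

Let u equal the inner series; expand the outer function in u and truncate.
F(0) = 1
F′(0) = 0
F′′(0) = -1
F′′′(0) = 0
F^(4)(0) = 5
The Taylor polynomial is Σ F^(k)(0)/k! · u^k.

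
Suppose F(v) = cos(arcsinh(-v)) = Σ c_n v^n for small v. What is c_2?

-1/2

Let u equal the inner series; expand the outer function in u and truncate.
F(0) = 1
F′(0) = 0
F′′(0) = -1
So c_2 = F′′(0)/2! = -1/2.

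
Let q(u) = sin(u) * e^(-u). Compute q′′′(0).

Write out both Maclaurin series and multiply, keeping only the needed powers.
From the series, [u^3] q = 1/3; multiply by 3! = 6 to get 2.

2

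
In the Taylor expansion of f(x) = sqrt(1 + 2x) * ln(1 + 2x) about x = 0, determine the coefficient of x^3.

-1/3

Write out both Maclaurin series and multiply, keeping only the needed powers.
f(0) = 0
f′(0) = 2
f′′(0) = 0
f′′′(0) = -2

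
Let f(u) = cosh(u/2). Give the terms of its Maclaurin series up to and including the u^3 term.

u^2/8 + 1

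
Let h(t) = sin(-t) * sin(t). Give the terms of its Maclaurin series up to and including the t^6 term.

Multiply the two series term by term and collect like powers.
h(0) = 0
h′(0) = 0
h′′(0) = -2
h′′′(0) = 0
h^(4)(0) = 8
h^(5)(0) = 0
h^(6)(0) = -32

-2*t^6/45 + t^4/3 - t^2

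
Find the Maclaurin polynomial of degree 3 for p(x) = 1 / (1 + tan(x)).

Expand as Σ (-1)^k u^k with u equal to the inner function's series.
[x^0] = 1;  [x^1] = -1;  [x^2] = 1;  [x^3] = -4/3.

-4*x^3/3 + x^2 - x + 1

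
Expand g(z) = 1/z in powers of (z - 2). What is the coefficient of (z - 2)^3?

-1/16

Use the known series and substitute for the argument.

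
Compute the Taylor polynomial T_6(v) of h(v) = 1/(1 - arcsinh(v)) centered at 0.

23*v^6/45 + 23*v^5/40 + 2*v^4/3 + 5*v^3/6 + v^2 + v + 1

Plug the Maclaurin series of the inner function into that of the outer and collect terms.
h(0) = 1
h′(0) = 1
h′′(0) = 2
h′′′(0) = 5
h^(4)(0) = 16
h^(5)(0) = 69
h^(6)(0) = 368
The Taylor polynomial is Σ h^(k)(0)/k! · v^k.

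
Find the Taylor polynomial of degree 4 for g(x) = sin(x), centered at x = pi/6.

Differentiate repeatedly and evaluate at the center.
g(pi/6) = 1/2
g′(pi/6) = sqrt(3)/2
g′′(pi/6) = -1/2
g′′′(pi/6) = -sqrt(3)/2
g^(4)(pi/6) = 1/2

(x - pi/6)^4/48 - sqrt(3)*(x - pi/6)^3/12 - (x - pi/6)^2/4 + sqrt(3)*(x - pi/6)/2 + 1/2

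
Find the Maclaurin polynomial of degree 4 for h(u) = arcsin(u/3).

u^3/162 + u/3

h(0) = 0
h′(0) = 1/3
h′′(0) = 0
h′′′(0) = 1/27
h^(4)(0) = 0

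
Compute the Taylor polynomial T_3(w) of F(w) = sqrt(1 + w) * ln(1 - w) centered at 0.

-11*w^3/24 - w^2 - w

Multiply the two series term by term and collect like powers.
F(0) = 0
F′(0) = -1
F′′(0) = -2
F′′′(0) = -11/4
The Taylor polynomial is Σ F^(k)(0)/k! · w^k.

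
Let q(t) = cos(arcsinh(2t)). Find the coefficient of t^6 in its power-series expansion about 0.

Compose series: expand the inner function first, then feed it into the outer expansion.

-68/9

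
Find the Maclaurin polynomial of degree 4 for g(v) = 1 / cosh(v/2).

5*v^4/384 - v^2/8 + 1

Divide the numerator series by the denominator series (power-series long division).
g(0) = 1
g′(0) = 0
g′′(0) = -1/4
g′′′(0) = 0
g^(4)(0) = 5/16
The Taylor polynomial is Σ g^(k)(0)/k! · v^k.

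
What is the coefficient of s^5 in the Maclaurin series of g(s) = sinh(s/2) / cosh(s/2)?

1/240

Write the quotient as an unknown series and match coefficients against numerator = denominator · series.
[s^0] = 0;  [s^1] = 1/2;  [s^2] = 0;  [s^3] = -1/24;  [s^4] = 0;  [s^5] = 1/240.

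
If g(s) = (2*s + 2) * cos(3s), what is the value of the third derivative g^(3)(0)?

Distribute the polynomial across the series and collect like powers.
From the series, [s^3] g = -9; multiply by 3! = 6 to get -54.

-54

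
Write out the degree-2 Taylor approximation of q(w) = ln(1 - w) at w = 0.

[w^0] = 0;  [w^1] = -1;  [w^2] = -1/2.

-w^2/2 - w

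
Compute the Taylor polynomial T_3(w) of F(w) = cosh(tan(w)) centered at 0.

w^2/2 + 1

Compose series: expand the inner function first, then feed it into the outer expansion.
F(0) = 1
F′(0) = 0
F′′(0) = 1
F′′′(0) = 0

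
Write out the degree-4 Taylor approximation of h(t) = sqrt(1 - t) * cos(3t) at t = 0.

499*t^4/128 + 35*t^3/16 - 37*t^2/8 - t/2 + 1

Take the Cauchy product of the two expansions.
[t^0] = 1;  [t^1] = -1/2;  [t^2] = -37/8;  [t^3] = 35/16;  [t^4] = 499/128.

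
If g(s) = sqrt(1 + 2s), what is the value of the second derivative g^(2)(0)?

-1

The coefficient of s^2 in the expansion is -1/2, so g′′(0) = 2! * (-1/2) = -1.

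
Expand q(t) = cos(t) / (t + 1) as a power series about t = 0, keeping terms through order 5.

Multiply the numerator's expansion by the denominator's geometric series.

-13*t^5/24 + 13*t^4/24 - t^3/2 + t^2/2 - t + 1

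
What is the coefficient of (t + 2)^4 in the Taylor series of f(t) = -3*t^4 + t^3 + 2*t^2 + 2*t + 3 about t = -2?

-3

f(-2) = -49
f′(-2) = 102
f′′(-2) = -152
f′′′(-2) = 150
f^(4)(-2) = -72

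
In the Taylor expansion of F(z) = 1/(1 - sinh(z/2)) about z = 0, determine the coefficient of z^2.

Substitute the inner expansion into the outer series and collect powers.
[z^0] = 1;  [z^1] = 1/2;  [z^2] = 1/4.
So c_2 = F′′(0)/2! = 1/4.

1/4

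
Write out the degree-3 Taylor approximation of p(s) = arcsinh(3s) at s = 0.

p(0) = 0
p′(0) = 3
p′′(0) = 0
p′′′(0) = -27

-9*s^3/2 + 3*s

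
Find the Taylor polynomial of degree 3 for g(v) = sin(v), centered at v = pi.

(v - pi)^3/6 - (v - pi)

Use the known series and substitute for the argument.
[(v - pi)^0] = 0;  [(v - pi)^1] = -1;  [(v - pi)^2] = 0;  [(v - pi)^3] = 1/6.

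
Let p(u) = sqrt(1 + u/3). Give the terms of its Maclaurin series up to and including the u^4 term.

Apply the Taylor formula c_k = f^(k)(a)/k!.
[u^0] = 1;  [u^1] = 1/6;  [u^2] = -1/72;  [u^3] = 1/432;  [u^4] = -5/10368.

-5*u^4/10368 + u^3/432 - u^2/72 + u/6 + 1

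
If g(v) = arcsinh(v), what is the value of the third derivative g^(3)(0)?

-1

Differentiate repeatedly and evaluate at the center.
The coefficient of v^3 in the expansion is -1/6, so g′′′(0) = 3! * (-1/6) = -1.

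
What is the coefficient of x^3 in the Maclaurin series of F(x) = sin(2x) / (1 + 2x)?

Expand each factor separately, then convolve coefficients.
F(0) = 0
F′(0) = 2
F′′(0) = -8
F′′′(0) = 40

20/3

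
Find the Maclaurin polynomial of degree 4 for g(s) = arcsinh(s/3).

-s^3/162 + s/3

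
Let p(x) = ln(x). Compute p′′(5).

Compute the successive derivatives at the expansion point and divide by k!.
From the series, [(x - 5)^2] p = -1/50; multiply by 2! = 2 to get -1/25.

-1/25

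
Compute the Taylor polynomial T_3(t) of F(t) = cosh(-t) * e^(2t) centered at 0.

7*t^3/3 + 5*t^2/2 + 2*t + 1

Take the Cauchy product of the two expansions.
F(0) = 1
F′(0) = 2
F′′(0) = 5
F′′′(0) = 14
Dividing each by k! gives the coefficients c_0, ..., c_3.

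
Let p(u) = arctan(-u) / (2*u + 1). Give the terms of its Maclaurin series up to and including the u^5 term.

-223*u^5/15 + 22*u^4/3 - 11*u^3/3 + 2*u^2 - u

Expand 1/(denominator) as a geometric series and multiply by the numerator's series.
p(0) = 0
p′(0) = -1
p′′(0) = 4
p′′′(0) = -22
p^(4)(0) = 176
p^(5)(0) = -1784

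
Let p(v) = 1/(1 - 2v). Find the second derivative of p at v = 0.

The coefficient of v^2 in the expansion is 4, so p′′(0) = 2! * (4) = 8.

8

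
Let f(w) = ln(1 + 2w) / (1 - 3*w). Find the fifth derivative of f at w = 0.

15168

Use 1/(1 - r) = Σ r^k on the denominator, then take the Cauchy product.
The coefficient of w^5 in the expansion is 632/5, so f^(5)(0) = 5! * (632/5) = 15168.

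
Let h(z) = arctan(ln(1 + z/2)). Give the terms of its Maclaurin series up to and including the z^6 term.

Plug the Maclaurin series of the inner function into that of the outer and collect terms.
[z^0] = 0;  [z^1] = 1/2;  [z^2] = -1/8;  [z^3] = 0;  [z^4] = 1/64;  [z^5] = -11/1920;  [z^6] = -1/1536.

-z^6/1536 - 11*z^5/1920 + z^4/64 - z^2/8 + z/2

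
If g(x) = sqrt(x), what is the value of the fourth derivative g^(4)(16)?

The coefficient of (x - 16)^4 in the expansion is -5/2097152, so g^(4)(16) = 4! * (-5/2097152) = -15/262144.

-15/262144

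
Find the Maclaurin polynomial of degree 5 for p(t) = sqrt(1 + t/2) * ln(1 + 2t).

Write out both Maclaurin series and multiply, keeping only the needed powers.
p(0) = 0
p′(0) = 2
p′′(0) = -3
p′′′(0) = 101/8
p^(4)(0) = -625/8
p^(5)(0) = 81349/128

81349*t^5/15360 - 625*t^4/192 + 101*t^3/48 - 3*t^2/2 + 2*t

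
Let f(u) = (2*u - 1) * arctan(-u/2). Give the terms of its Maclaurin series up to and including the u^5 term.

u^5/160 + u^4/12 - u^3/24 - u^2 + u/2

Shift and add copies of the series according to the polynomial's terms.
[u^0] = 0;  [u^1] = 1/2;  [u^2] = -1;  [u^3] = -1/24;  [u^4] = 1/12;  [u^5] = 1/160.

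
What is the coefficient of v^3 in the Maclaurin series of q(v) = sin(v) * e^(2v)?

Expand each factor separately, then convolve coefficients.

11/6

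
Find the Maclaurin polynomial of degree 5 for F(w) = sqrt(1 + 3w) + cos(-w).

1701*w^5/256 - 1199*w^4/384 + 27*w^3/16 - 13*w^2/8 + 3*w/2 + 2

Combine the two series term by term.
[w^0] = 2;  [w^1] = 3/2;  [w^2] = -13/8;  [w^3] = 27/16;  [w^4] = -1199/384;  [w^5] = 1701/256.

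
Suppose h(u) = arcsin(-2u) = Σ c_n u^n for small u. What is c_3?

-4/3

[u^0] = 0;  [u^1] = -2;  [u^2] = 0;  [u^3] = -4/3.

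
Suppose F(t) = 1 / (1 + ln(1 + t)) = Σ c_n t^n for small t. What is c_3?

Expand as Σ (-1)^k u^k with u equal to the inner function's series.
F(0) = 1
F′(0) = -1
F′′(0) = 3
F′′′(0) = -14
So c_3 = F′′′(0)/3! = -7/3.

-7/3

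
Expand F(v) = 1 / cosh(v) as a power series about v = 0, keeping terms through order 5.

5*v^4/24 - v^2/2 + 1

Invert the denominator's series and multiply.
[v^0] = 1;  [v^1] = 0;  [v^2] = -1/2;  [v^3] = 0;  [v^4] = 5/24;  [v^5] = 0.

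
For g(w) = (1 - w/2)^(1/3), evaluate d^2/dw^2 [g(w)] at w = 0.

-1/18

From the series, [w^2] g = -1/36; multiply by 2! = 2 to get -1/18.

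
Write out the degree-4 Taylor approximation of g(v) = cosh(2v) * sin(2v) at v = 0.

8*v^3/3 + 2*v

Take the Cauchy product of the two expansions.
[v^0] = 0;  [v^1] = 2;  [v^2] = 0;  [v^3] = 8/3;  [v^4] = 0.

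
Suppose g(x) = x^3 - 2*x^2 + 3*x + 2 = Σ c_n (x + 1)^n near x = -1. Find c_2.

-5

[(x + 1)^0] = -4;  [(x + 1)^1] = 10;  [(x + 1)^2] = -5.
So c_2 = g′′(-1)/2! = -5.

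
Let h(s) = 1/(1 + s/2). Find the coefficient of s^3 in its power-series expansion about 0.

-1/8

Use the known series and substitute for the argument.
h(0) = 1
h′(0) = -1/2
h′′(0) = 1/2
h′′′(0) = -3/4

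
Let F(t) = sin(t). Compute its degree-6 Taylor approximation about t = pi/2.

F(pi/2) = 1
F′(pi/2) = 0
F′′(pi/2) = -1
F′′′(pi/2) = 0
F^(4)(pi/2) = 1
F^(5)(pi/2) = 0
F^(6)(pi/2) = -1

-(t - pi/2)^6/720 + (t - pi/2)^4/24 - (t - pi/2)^2/2 + 1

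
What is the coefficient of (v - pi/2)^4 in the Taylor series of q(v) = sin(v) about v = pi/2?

1/24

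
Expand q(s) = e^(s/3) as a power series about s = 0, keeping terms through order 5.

s^5/29160 + s^4/1944 + s^3/162 + s^2/18 + s/3 + 1

Compute the successive derivatives at the expansion point and divide by k!.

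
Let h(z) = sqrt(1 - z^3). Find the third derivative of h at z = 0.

-3

From the series, [z^3] h = -1/2; multiply by 3! = 6 to get -3.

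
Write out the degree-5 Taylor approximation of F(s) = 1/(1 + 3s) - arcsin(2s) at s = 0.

Expand each term separately and add.

-1227*s^5/5 + 81*s^4 - 85*s^3/3 + 9*s^2 - 5*s + 1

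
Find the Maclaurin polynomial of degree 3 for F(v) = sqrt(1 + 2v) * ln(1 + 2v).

Take the Cauchy product of the two expansions.
[v^0] = 0;  [v^1] = 2;  [v^2] = 0;  [v^3] = -1/3.

-v^3/3 + 2*v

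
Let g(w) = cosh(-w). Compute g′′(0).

1

The coefficient of w^2 in the expansion is 1/2, so g′′(0) = 2! * (1/2) = 1.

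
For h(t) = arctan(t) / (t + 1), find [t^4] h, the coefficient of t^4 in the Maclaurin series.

Use 1/(1 - r) = Σ r^k on the denominator, then take the Cauchy product.
h(0) = 0
h′(0) = 1
h′′(0) = -2
h′′′(0) = 4
h^(4)(0) = -16
So c_4 = h^(4)(0)/4! = -2/3.

-2/3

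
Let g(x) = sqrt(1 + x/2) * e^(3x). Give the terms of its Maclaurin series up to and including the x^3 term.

Write out both Maclaurin series and multiply, keeping only the needed powers.
g(0) = 1
g′(0) = 13/4
g′′(0) = 167/16
g′′′(0) = 2127/64
Dividing each by k! gives the coefficients c_0, ..., c_3.

709*x^3/128 + 167*x^2/32 + 13*x/4 + 1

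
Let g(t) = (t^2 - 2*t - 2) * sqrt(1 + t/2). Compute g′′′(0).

57/32

Distribute the polynomial across the series and collect like powers.
The coefficient of t^3 in the expansion is 19/64, so g′′′(0) = 3! * (19/64) = 57/32.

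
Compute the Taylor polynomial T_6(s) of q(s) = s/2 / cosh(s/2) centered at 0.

Divide the numerator series by the denominator series (power-series long division).
q(0) = 0
q′(0) = 1/2
q′′(0) = 0
q′′′(0) = -3/8
q^(4)(0) = 0
q^(5)(0) = 25/32
q^(6)(0) = 0
The Taylor polynomial is Σ q^(k)(0)/k! · s^k.

5*s^5/768 - s^3/16 + s/2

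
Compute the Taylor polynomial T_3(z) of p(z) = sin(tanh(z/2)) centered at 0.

Substitute the inner expansion into the outer series and collect powers.
p(0) = 0
p′(0) = 1/2
p′′(0) = 0
p′′′(0) = -3/8
Dividing each by k! gives the coefficients c_0, ..., c_3.

-z^3/16 + z/2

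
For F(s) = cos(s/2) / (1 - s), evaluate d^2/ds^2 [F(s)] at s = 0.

Write out both Maclaurin series and multiply, keeping only the needed powers.
The coefficient of s^2 in the expansion is 7/8, so F′′(0) = 2! * (7/8) = 7/4.

7/4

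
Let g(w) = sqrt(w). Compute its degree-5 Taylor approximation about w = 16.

7*(w - 16)^5/67108864 - 5*(w - 16)^4/2097152 + (w - 16)^3/16384 - (w - 16)^2/512 + (w - 16)/8 + 4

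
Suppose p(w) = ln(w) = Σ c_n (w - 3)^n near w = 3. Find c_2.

-1/18

p(3) = ln(3)
p′(3) = 1/3
p′′(3) = -1/9
Then c_k = p^(k)(3)/k! gives each Taylor coefficient.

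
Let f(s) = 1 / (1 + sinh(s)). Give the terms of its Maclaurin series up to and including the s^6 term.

Write 1/(1+u) = 1 - u + u^2 - u^3 + ... and substitute the series for u.

77*s^6/45 - 181*s^5/120 + 4*s^4/3 - 7*s^3/6 + s^2 - s + 1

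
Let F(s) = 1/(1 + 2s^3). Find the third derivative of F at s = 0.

Compute the successive derivatives at the expansion point and divide by k!.
From the series, [s^3] F = -2; multiply by 3! = 6 to get -12.

-12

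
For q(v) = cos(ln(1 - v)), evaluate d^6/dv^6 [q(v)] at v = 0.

-190

Substitute the inner expansion into the outer series and collect powers.
From the series, [v^6] q = -19/72; multiply by 6! = 720 to get -190.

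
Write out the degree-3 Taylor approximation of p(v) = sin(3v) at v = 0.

-9*v^3/2 + 3*v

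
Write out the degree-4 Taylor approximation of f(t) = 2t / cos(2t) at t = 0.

4*t^3 + 2*t

Divide the numerator series by the denominator series (power-series long division).
f(0) = 0
f′(0) = 2
f′′(0) = 0
f′′′(0) = 24
f^(4)(0) = 0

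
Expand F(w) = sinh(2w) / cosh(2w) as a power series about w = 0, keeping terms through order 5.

Write the quotient as an unknown series and match coefficients against numerator = denominator · series.

64*w^5/15 - 8*w^3/3 + 2*w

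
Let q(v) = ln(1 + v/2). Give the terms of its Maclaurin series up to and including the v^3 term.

v^3/24 - v^2/8 + v/2

q(0) = 0
q′(0) = 1/2
q′′(0) = -1/4
q′′′(0) = 1/4
Dividing each by k! gives the coefficients c_0, ..., c_3.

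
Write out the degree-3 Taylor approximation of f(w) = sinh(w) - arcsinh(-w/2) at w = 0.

Expand each term separately and add.
[w^0] = 0;  [w^1] = 3/2;  [w^2] = 0;  [w^3] = 7/48.

7*w^3/48 + 3*w/2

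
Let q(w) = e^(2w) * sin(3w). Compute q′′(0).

12

Multiply the two series term by term and collect like powers.
The coefficient of w^2 in the expansion is 6, so q′′(0) = 2! * (6) = 12.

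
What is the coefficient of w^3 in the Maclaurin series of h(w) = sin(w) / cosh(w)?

Divide the numerator series by the denominator series (power-series long division).
So c_3 = h′′′(0)/3! = -2/3.

-2/3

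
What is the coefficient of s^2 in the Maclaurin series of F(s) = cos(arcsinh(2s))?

Plug the Maclaurin series of the inner function into that of the outer and collect terms.
[s^0] = 1;  [s^1] = 0;  [s^2] = -2.

-2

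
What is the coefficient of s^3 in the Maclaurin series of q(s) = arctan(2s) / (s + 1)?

Expand 1/(denominator) as a geometric series and multiply by the numerator's series.
q(0) = 0
q′(0) = 2
q′′(0) = -4
q′′′(0) = -4
So c_3 = q′′′(0)/3! = -2/3.

-2/3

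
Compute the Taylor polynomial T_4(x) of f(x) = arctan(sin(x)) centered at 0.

-x^3/2 + x

Substitute the inner expansion into the outer series and collect powers.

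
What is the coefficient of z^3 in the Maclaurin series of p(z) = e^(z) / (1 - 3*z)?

113/3

Use 1/(1 - r) = Σ r^k on the denominator, then take the Cauchy product.
p(0) = 1
p′(0) = 4
p′′(0) = 25
p′′′(0) = 226
Then c_k = p^(k)(0)/k! gives each Taylor coefficient.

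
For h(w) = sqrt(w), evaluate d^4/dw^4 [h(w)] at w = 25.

-3/250000

The coefficient of (w - 25)^4 in the expansion is -1/2000000, so h^(4)(25) = 4! * (-1/2000000) = -3/250000.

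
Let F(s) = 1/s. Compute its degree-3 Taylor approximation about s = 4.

-(s - 4)^3/256 + (s - 4)^2/64 - (s - 4)/16 + 1/4

[(s - 4)^0] = 1/4;  [(s - 4)^1] = -1/16;  [(s - 4)^2] = 1/64;  [(s - 4)^3] = -1/256.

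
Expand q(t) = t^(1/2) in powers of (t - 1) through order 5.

7*(t - 1)^5/256 - 5*(t - 1)^4/128 + (t - 1)^3/16 - (t - 1)^2/8 + (t - 1)/2 + 1

Compute the successive derivatives at the expansion point and divide by k!.
q(1) = 1
q′(1) = 1/2
q′′(1) = -1/4
q′′′(1) = 3/8
q^(4)(1) = -15/16
q^(5)(1) = 105/32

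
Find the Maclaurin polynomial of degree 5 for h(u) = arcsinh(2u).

12*u^5/5 - 4*u^3/3 + 2*u

h(0) = 0
h′(0) = 2
h′′(0) = 0
h′′′(0) = -8
h^(4)(0) = 0
h^(5)(0) = 288
The Taylor polynomial is Σ h^(k)(0)/k! · u^k.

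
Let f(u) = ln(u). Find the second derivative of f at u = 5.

The coefficient of (u - 5)^2 in the expansion is -1/50, so f′′(5) = 2! * (-1/50) = -1/25.

-1/25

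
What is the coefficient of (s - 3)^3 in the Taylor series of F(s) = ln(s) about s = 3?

[(s - 3)^0] = ln(3);  [(s - 3)^1] = 1/3;  [(s - 3)^2] = -1/18;  [(s - 3)^3] = 1/81.
So c_3 = F′′′(3)/3! = 1/81.

1/81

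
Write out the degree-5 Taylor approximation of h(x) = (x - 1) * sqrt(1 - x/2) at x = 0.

-13*x^5/8192 - 11*x^4/2048 - 3*x^3/128 - 7*x^2/32 + 5*x/4 - 1

Distribute the polynomial across the series and collect like powers.
h(0) = -1
h′(0) = 5/4
h′′(0) = -7/16
h′′′(0) = -9/64
h^(4)(0) = -33/256
h^(5)(0) = -195/1024
The Taylor polynomial is Σ h^(k)(0)/k! · x^k.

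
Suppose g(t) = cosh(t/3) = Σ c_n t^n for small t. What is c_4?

1/1944

Use the known series and substitute for the argument.
[t^0] = 1;  [t^1] = 0;  [t^2] = 1/18;  [t^3] = 0;  [t^4] = 1/1944.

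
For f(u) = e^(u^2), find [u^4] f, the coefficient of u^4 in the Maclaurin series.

1/2

[u^0] = 1;  [u^1] = 0;  [u^2] = 1;  [u^3] = 0;  [u^4] = 1/2.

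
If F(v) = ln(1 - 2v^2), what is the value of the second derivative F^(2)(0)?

From the series, [v^2] F = -2; multiply by 2! = 2 to get -4.

-4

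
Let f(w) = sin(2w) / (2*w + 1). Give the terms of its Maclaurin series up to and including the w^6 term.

-808*w^6/15 + 404*w^5/15 - 40*w^4/3 + 20*w^3/3 - 4*w^2 + 2*w

Expand 1/(denominator) as a geometric series and multiply by the numerator's series.
f(0) = 0
f′(0) = 2
f′′(0) = -8
f′′′(0) = 40
f^(4)(0) = -320
f^(5)(0) = 3232
f^(6)(0) = -38784
The Taylor polynomial is Σ f^(k)(0)/k! · w^k.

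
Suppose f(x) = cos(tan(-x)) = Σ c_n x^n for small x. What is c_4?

-7/24

Plug the Maclaurin series of the inner function into that of the outer and collect terms.
[x^0] = 1;  [x^1] = 0;  [x^2] = -1/2;  [x^3] = 0;  [x^4] = -7/24.
So c_4 = f^(4)(0)/4! = -7/24.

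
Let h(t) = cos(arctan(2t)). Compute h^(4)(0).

Plug the Maclaurin series of the inner function into that of the outer and collect terms.
The coefficient of t^4 in the expansion is 6, so h^(4)(0) = 4! * (6) = 144.

144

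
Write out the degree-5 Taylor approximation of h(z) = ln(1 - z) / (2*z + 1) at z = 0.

-391*z^5/30 + 77*z^4/12 - 10*z^3/3 + 3*z^2/2 - z

Expand 1/(denominator) as a geometric series and multiply by the numerator's series.
h(0) = 0
h′(0) = -1
h′′(0) = 3
h′′′(0) = -20
h^(4)(0) = 154
h^(5)(0) = -1564
The Taylor polynomial is Σ h^(k)(0)/k! · z^k.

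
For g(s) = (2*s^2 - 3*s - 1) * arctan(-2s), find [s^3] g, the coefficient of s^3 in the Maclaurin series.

-20/3

Shift and add copies of the series according to the polynomial's terms.
g(0) = 0
g′(0) = 2
g′′(0) = 12
g′′′(0) = -40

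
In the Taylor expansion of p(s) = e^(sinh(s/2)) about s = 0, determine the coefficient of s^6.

37/46080

Compose series: expand the inner function first, then feed it into the outer expansion.
So c_6 = p^(6)(0)/6! = 37/46080.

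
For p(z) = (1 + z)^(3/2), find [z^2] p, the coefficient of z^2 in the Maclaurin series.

3/8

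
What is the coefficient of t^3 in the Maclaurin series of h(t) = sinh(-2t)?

-4/3

Use the known series and substitute for the argument.
h(0) = 0
h′(0) = -2
h′′(0) = 0
h′′′(0) = -8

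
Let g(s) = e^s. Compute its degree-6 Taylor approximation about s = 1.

e*(s - 1)^6/720 + e*(s - 1)^5/120 + e*(s - 1)^4/24 + e*(s - 1)^3/6 + e*(s - 1)^2/2 + e*(s - 1) + e

[(s - 1)^0] = e;  [(s - 1)^1] = e;  [(s - 1)^2] = e/2;  [(s - 1)^3] = e/6;  [(s - 1)^4] = e/24;  [(s - 1)^5] = e/120;  [(s - 1)^6] = e/720.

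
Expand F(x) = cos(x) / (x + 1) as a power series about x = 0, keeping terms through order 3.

-x^3/2 + x^2/2 - x + 1

Multiply the numerator's expansion by the denominator's geometric series.
F(0) = 1
F′(0) = -1
F′′(0) = 1
F′′′(0) = -3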